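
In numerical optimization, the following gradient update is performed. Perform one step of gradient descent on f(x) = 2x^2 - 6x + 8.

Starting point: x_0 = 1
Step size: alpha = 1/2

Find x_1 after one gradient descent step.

f(x) = 2x^2 - 6x + 8
f'(x) = 4x - 6
f'(1) = 4*1 + (-6) = -2
x_1 = x_0 - alpha * f'(x_0) = 1 - 1/2 * -2 = 2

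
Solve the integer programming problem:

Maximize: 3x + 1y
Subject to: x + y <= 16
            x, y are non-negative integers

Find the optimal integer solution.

Objective: 3x + 1y, constraint: x + y <= 16
Coefficient of x is 3 >= coefficient of y is 1, so allocate the entire budget to x.
Optimal: x = 16, y = 0, value = 48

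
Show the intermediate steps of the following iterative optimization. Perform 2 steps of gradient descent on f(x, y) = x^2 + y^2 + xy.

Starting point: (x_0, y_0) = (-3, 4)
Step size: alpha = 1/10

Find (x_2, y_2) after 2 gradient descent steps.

f(x,y) = x^2 + y^2 + xy
grad_x = 2x + 1y, grad_y = 2y + 1x
Step 1: grad = (-2, 5), (-14/5, 7/2)
Step 2: grad = (-21/10, 21/5), (-259/100, 77/25)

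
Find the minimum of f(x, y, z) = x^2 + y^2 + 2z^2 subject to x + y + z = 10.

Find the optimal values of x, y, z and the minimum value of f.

Using Lagrange multipliers on f = x^2 + y^2 + 2z^2 with constraint x + y + z = 10:
Conditions: 2*1*x = lambda, 2*1*y = lambda, 2*2*z = lambda
So x = lambda/2, y = lambda/2, z = lambda/4
Substituting into constraint: lambda * (5/4) = 10
lambda = 8
x = 4, y = 4, z = 2
Minimum value = 40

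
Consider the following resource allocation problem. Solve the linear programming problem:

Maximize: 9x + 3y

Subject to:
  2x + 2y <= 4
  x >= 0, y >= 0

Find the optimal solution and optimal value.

The feasible region has vertices at [(0, 0), (2, 0), (0, 2)].
Checking objective 9x + 3y at each vertex:
  (0, 0): 9*0 + 3*0 = 0
  (2, 0): 9*2 + 3*0 = 18
  (0, 2): 9*0 + 3*2 = 6
Maximum is 18 at (2, 0).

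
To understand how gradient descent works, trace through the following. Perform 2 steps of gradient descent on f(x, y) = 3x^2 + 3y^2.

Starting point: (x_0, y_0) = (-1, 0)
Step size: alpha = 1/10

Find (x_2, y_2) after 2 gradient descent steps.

f(x,y) = 3x^2 + 3y^2
grad_x = 6x + 0y, grad_y = 6y + 0x
Step 1: grad = (-6, 0), (-2/5, 0)
Step 2: grad = (-12/5, 0), (-4/25, 0)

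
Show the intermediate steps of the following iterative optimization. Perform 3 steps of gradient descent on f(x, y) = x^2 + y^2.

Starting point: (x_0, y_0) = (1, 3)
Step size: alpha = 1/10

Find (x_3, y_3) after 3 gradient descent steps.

f(x,y) = x^2 + y^2
grad_x = 2x + 0y, grad_y = 2y + 0x
Step 1: grad = (2, 6), (4/5, 12/5)
Step 2: grad = (8/5, 24/5), (16/25, 48/25)
Step 3: grad = (32/25, 96/25), (64/125, 192/125)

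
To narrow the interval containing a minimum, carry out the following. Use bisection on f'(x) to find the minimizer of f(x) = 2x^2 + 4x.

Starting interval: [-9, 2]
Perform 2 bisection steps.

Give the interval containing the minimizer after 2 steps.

Finding critical point of f(x) = 2x^2 + 4x using bisection on f'(x) = 4x + 4.
f'(x) = 0 when x = -1.
Starting interval: [-9, 2]
Step 1: mid = -7/2, f'(mid) = -10, new interval = [-7/2, 2]
Step 2: mid = -3/4, f'(mid) = 1, new interval = [-7/2, -3/4]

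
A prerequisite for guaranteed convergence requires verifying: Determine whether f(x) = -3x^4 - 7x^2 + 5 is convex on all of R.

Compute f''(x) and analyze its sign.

f(x) = -3x^4 - 7x^2 + 5
f'(x) = -12x^3 + -14x
f''(x) = -36x^2 + -14
f''(x) = -36x^2 + -14 <= -14 < 0 for all x
Therefore, f is concave on R.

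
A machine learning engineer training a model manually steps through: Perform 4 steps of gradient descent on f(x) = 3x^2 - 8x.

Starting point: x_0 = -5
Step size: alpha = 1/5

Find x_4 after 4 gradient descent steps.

f(x) = 3x^2 - 8x, f'(x) = 6x + (-8)
Step 1: f'(-5) = -38, x_1 = -5 - 1/5 * -38 = 13/5
Step 2: f'(13/5) = 38/5, x_2 = 13/5 - 1/5 * 38/5 = 27/25
Step 3: f'(27/25) = -38/25, x_3 = 27/25 - 1/5 * -38/25 = 173/125
Step 4: f'(173/125) = 38/125, x_4 = 173/125 - 1/5 * 38/125 = 827/625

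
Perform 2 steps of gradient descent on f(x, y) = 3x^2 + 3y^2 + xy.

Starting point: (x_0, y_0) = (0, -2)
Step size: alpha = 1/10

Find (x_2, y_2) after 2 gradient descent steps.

f(x,y) = 3x^2 + 3y^2 + xy
grad_x = 6x + 1y, grad_y = 6y + 1x
Step 1: grad = (-2, -12), (1/5, -4/5)
Step 2: grad = (2/5, -23/5), (4/25, -17/50)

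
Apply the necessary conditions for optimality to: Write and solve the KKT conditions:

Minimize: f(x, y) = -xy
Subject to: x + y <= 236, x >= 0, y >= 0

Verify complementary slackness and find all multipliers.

Problem: min -xy s.t. x + y <= 236 (multiplier lambda), x >= 0 (mu_x), y >= 0 (mu_y)
KKT stationarity: -y + lambda - mu_x = 0, -x + lambda - mu_y = 0, with lambda, mu_x, mu_y >= 0
Complementary slackness: lambda*(x + y - 236) = 0, mu_x*x = 0, mu_y*y = 0
If lambda = 0: y = -mu_x <= 0 and x = -mu_y <= 0 force x = y = 0 with f = 0; but x = y = 118 is feasible with f = -13924 < 0, so this is not the minimum. Hence lambda > 0 and x + y = 236.
Try x > 0, y > 0 (so mu_x = mu_y = 0): y = lambda, x = lambda => x = y = lambda
x + y = 236 => 2*lambda = 236 => lambda = 118
x* = y* = 118 > 0, consistent with mu_x = mu_y = 0.
(Any feasible point with x = 0 or y = 0 has f = 0 > -13924, so the minimum is not on those boundaries.)
min(-xy) = -13924 (i.e. max xy = 13924)
Multipliers: lambda = 118, mu_x = 0, mu_y = 0
Complementary slackness: lambda*(x + y - 236) = 118*(118 + 118 - 236) = 0, mu_x*x = 0*118 = 0, mu_y*y = 0*118 = 0. Satisfied.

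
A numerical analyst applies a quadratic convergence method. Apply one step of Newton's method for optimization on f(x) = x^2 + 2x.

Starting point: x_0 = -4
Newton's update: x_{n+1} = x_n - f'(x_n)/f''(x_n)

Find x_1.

f(x) = x^2 + 2x
f'(x) = 2x + (2), f''(x) = 2
Newton step: x_1 = x_0 - f'(x_0)/f''(x_0)
f'(-4) = -6
x_1 = -4 - -6/2 = -1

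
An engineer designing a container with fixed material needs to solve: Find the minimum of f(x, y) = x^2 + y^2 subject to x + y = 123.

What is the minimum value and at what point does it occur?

Substitute y = 123 - x into f(x,y) = x^2 + y^2:
g(x) = x^2 + (123 - x)^2 = 2x^2 - 246x + 15129
g'(x) = 4x - 246 = 0  =>  x = 123/2
y = 123 - 123/2 = 123/2
Minimum value = (123/2)^2 + (123/2)^2 = 15129/2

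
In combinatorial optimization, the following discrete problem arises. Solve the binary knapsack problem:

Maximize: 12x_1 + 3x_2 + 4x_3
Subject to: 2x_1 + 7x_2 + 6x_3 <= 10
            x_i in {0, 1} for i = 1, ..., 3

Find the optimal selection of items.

Items: item 1 (v=12, w=2), item 2 (v=3, w=7), item 3 (v=4, w=6)
Capacity: 10
Checking all 8 subsets (w = total weight, v = total value):
  {}: w = 0, v = 0
  {1}: w = 2, v = 12
  {2}: w = 7, v = 3
  {3}: w = 6, v = 4
  {1, 2}: w = 9, v = 15
  {1, 3}: w = 8, v = 16
  {2, 3}: w = 13 > 10, infeasible
  {1, 2, 3}: w = 15 > 10, infeasible
Best feasible subset: items [1, 3]
Total weight: 8 <= 10, total value: 16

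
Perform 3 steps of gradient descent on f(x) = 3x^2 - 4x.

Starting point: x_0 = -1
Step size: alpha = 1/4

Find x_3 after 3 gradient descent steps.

f(x) = 3x^2 - 4x, f'(x) = 6x + (-4)
Step 1: f'(-1) = -10, x_1 = -1 - 1/4 * -10 = 3/2
Step 2: f'(3/2) = 5, x_2 = 3/2 - 1/4 * 5 = 1/4
Step 3: f'(1/4) = -5/2, x_3 = 1/4 - 1/4 * -5/2 = 7/8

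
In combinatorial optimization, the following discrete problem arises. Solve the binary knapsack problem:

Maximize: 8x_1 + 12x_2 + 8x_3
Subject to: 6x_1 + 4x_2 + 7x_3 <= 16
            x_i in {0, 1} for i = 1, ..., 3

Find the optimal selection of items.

Items: item 1 (v=8, w=6), item 2 (v=12, w=4), item 3 (v=8, w=7)
Capacity: 16
Checking all 8 subsets (w = total weight, v = total value):
  {}: w = 0, v = 0
  {1}: w = 6, v = 8
  {2}: w = 4, v = 12
  {3}: w = 7, v = 8
  {1, 2}: w = 10, v = 20
  {1, 3}: w = 13, v = 16
  {2, 3}: w = 11, v = 20
  {1, 2, 3}: w = 17 > 16, infeasible
Best feasible subset: items [1, 2]
(The same value 20 is also attained by {2, 3}.)
Total weight: 10 <= 16, total value: 20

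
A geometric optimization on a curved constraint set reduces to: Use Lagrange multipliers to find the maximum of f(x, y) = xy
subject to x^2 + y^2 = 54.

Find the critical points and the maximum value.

Lagrange conditions: y = 2*lambda*x and x = 2*lambda*y
If x = 0 then y = 0, violating the constraint, so x, y != 0.
Dividing: y/x = x/y => x^2 = y^2 => y = x or y = -x
Constraint: 2x^2 = 54 => x^2 = 27 => x = +/-sqrt(27)
Critical points: (sqrt(27), sqrt(27)), (-sqrt(27), -sqrt(27)), (sqrt(27), -sqrt(27)), (-sqrt(27), sqrt(27))
  y = x:  xy = x^2 = 27  at (sqrt(27), sqrt(27)) and (-sqrt(27), -sqrt(27))
  y = -x: xy = -x^2 = -27 at (sqrt(27), -sqrt(27)) and (-sqrt(27), sqrt(27))
Maximum xy = 27 at (sqrt(27), sqrt(27)) and (-sqrt(27), -sqrt(27))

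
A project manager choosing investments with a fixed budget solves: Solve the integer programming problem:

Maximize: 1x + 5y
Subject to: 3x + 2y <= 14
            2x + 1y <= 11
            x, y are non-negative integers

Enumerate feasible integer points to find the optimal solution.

Constraint 1: 3x + 2y <= 14
Constraint 2: 2x + 1y <= 11
Feasible x range (need y >= 0): 0 <= x <= min(14/3, 11/2) => x in {0, ..., 4}.
Enumerate feasible integer points row by row (the coefficient of y is 5 > 0, so for each x the largest feasible y gives the best value):
  x = 0: y <= min((14 - 3*0)/2, (11 - 2*0)/1) => y in {0, ..., 7}; best 1*0 + 5*7 = 35
  x = 1: y <= min((14 - 3*1)/2, (11 - 2*1)/1) => y in {0, ..., 5}; best 1*1 + 5*5 = 26
  x = 2: y <= min((14 - 3*2)/2, (11 - 2*2)/1) => y in {0, ..., 4}; best 1*2 + 5*4 = 22
  x = 3: y <= min((14 - 3*3)/2, (11 - 2*3)/1) => y in {0, ..., 2}; best 1*3 + 5*2 = 13
  x = 4: y <= min((14 - 3*4)/2, (11 - 2*4)/1) => y in {0, ..., 1}; best 1*4 + 5*1 = 9
The maximum 1x + 5y = 35 is achieved at x = 0, y = 7.
Check: 3*0 + 2*7 = 14 <= 14 and 2*0 + 1*7 = 7 <= 11.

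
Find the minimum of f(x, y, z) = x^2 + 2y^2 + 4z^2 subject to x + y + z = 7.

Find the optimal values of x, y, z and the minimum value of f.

Using Lagrange multipliers on f = x^2 + 2y^2 + 4z^2 with constraint x + y + z = 7:
Conditions: 2*1*x = lambda, 2*2*y = lambda, 2*4*z = lambda
So x = lambda/2, y = lambda/4, z = lambda/8
Substituting into constraint: lambda * (7/8) = 7
lambda = 8
x = 4, y = 2, z = 1
Minimum value = 28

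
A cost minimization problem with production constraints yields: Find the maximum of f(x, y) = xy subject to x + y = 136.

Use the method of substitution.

Substitute y = 136 - x into f(x,y) = xy:
g(x) = x(136 - x) = 136x - x^2
g'(x) = 136 - 2x = 0  =>  x = 68
y = 136 - 68 = 68
Maximum value = 68 * 68 = 4624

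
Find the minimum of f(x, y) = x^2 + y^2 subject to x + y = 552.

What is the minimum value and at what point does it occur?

Substitute y = 552 - x into f(x,y) = x^2 + y^2:
g(x) = x^2 + (552 - x)^2 = 2x^2 - 1104x + 304704
g'(x) = 4x - 1104 = 0  =>  x = 276
y = 552 - 276 = 276
Minimum value = 276^2 + 276^2 = 152352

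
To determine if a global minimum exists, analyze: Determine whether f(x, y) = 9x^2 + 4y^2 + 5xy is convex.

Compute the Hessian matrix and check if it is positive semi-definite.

f(x,y) = 9x^2 + 4y^2 + 5xy
Hessian H = [[18, 5], [5, 8]]
trace(H) = 26, det(H) = 119
Eigenvalues: (26 +/- sqrt(200)) / 2 = 20.07, 5.929
Since both eigenvalues > 0, f is convex.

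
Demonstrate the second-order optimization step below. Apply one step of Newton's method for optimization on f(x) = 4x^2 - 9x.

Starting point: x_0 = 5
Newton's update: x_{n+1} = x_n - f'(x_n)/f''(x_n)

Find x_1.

f(x) = 4x^2 - 9x
f'(x) = 8x + (-9), f''(x) = 8
Newton step: x_1 = x_0 - f'(x_0)/f''(x_0)
f'(5) = 31
x_1 = 5 - 31/8 = 9/8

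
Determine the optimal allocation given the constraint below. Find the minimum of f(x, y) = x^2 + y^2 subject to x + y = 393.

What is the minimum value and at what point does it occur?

Substitute y = 393 - x into f(x,y) = x^2 + y^2:
g(x) = x^2 + (393 - x)^2 = 2x^2 - 786x + 154449
g'(x) = 4x - 786 = 0  =>  x = 393/2
y = 393 - 393/2 = 393/2
Minimum value = (393/2)^2 + (393/2)^2 = 154449/2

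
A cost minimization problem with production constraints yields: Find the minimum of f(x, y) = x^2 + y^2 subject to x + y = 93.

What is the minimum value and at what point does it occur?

Substitute y = 93 - x into f(x,y) = x^2 + y^2:
g(x) = x^2 + (93 - x)^2 = 2x^2 - 186x + 8649
g'(x) = 4x - 186 = 0  =>  x = 93/2
y = 93 - 93/2 = 93/2
Minimum value = (93/2)^2 + (93/2)^2 = 8649/2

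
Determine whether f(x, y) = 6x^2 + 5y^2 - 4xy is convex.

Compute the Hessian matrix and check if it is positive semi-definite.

f(x,y) = 6x^2 + 5y^2 - 4xy
Hessian H = [[12, -4], [-4, 10]]
trace(H) = 22, det(H) = 104
Eigenvalues: (22 +/- sqrt(68)) / 2 = 15.12, 6.877
Since both eigenvalues > 0, f is convex.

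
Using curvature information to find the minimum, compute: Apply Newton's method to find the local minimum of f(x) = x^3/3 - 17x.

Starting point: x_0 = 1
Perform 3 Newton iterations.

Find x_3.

f(x) = x^3/3 - 17x
f'(x) = x^2 - 17, f''(x) = 2x
Newton update: x_{n+1} = x_n - (x_n^2 - 17)/(2*x_n)
Step 1: x_0 = 1, f'=-16, f''=2, x_1 = 9
Step 2: x_1 = 9, f'=64, f''=18, x_2 = 49/9
Step 3: x_2 = 49/9, f'=1024/81, f''=98/9, x_3 = 1889/441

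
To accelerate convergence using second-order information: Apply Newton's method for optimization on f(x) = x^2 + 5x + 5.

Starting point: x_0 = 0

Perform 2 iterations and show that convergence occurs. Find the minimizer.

f(x) = x^2 + 5x + 5, f'(x) = 2x + (5), f''(x) = 2
Step 1: f'(0) = 5, x_1 = 0 - 5/2 = -5/2
Step 2: f'(-5/2) = 0, x_2 = -5/2 (converged)
Newton's method converges in 1 step for quadratics.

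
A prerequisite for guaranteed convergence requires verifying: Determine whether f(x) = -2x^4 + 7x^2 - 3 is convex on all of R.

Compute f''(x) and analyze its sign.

f(x) = -2x^4 + 7x^2 - 3
f'(x) = -8x^3 + 14x
f''(x) = -24x^2 + 14
f''(x) = -24x^2 + 14 -> -inf as |x| -> inf
Therefore, f is not globally convex on R.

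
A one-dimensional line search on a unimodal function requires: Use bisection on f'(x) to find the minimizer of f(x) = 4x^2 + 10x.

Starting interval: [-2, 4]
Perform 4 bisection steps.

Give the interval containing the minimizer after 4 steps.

Finding critical point of f(x) = 4x^2 + 10x using bisection on f'(x) = 8x + 10.
f'(x) = 0 when x = -5/4.
Starting interval: [-2, 4]
Step 1: mid = 1, f'(mid) = 18, new interval = [-2, 1]
Step 2: mid = -1/2, f'(mid) = 6, new interval = [-2, -1/2]
Step 3: mid = -5/4, f'(mid) = 0, new interval = [-5/4, -5/4]
Step 4: mid = -5/4, f'(mid) = 0, new interval = [-5/4, -5/4]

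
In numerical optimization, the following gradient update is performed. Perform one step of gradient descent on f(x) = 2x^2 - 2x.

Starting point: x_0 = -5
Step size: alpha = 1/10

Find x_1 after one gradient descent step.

f(x) = 2x^2 - 2x
f'(x) = 4x - 2
f'(-5) = 4*-5 + (-2) = -22
x_1 = x_0 - alpha * f'(x_0) = -5 - 1/10 * -22 = -14/5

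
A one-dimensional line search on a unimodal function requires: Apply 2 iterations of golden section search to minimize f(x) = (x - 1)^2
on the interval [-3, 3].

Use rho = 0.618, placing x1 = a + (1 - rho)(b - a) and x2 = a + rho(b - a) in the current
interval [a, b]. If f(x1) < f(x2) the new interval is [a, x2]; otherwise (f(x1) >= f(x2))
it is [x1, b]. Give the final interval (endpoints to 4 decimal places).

Golden section search for min of f(x) = (x - 1)^2 on [-3, 3].
Each step: x1 = a + (1 - rho)(b - a), x2 = a + rho(b - a); if f(x1) < f(x2) keep [a, x2], otherwise keep [x1, b].
Step 1: [-3.0000, 3.0000], x1=-0.7080 (f=2.9173), x2=0.7080 (f=0.0853); f(x1) > f(x2) => keep [-0.7080, 3.0000]
Step 2: [-0.7080, 3.0000], x1=0.7085 (f=0.0850), x2=1.5835 (f=0.3405); f(x1) < f(x2) => keep [-0.7080, 1.5835]
Final interval: [-0.7080, 1.5835]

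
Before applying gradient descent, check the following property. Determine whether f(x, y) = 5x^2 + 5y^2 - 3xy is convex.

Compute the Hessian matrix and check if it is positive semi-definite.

f(x,y) = 5x^2 + 5y^2 - 3xy
Hessian H = [[10, -3], [-3, 10]]
trace(H) = 20, det(H) = 91
Eigenvalues: (20 +/- sqrt(36)) / 2 = 13, 7
Since both eigenvalues > 0, f is convex.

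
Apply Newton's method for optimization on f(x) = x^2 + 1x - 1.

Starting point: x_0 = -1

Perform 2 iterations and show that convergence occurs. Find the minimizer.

f(x) = x^2 + 1x - 1, f'(x) = 2x + (1), f''(x) = 2
Step 1: f'(-1) = -1, x_1 = -1 - -1/2 = -1/2
Step 2: f'(-1/2) = 0, x_2 = -1/2 (converged)
Newton's method converges in 1 step for quadratics.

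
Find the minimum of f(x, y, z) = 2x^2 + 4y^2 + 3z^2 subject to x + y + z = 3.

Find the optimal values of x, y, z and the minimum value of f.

Using Lagrange multipliers on f = 2x^2 + 4y^2 + 3z^2 with constraint x + y + z = 3:
Conditions: 2*2*x = lambda, 2*4*y = lambda, 2*3*z = lambda
So x = lambda/4, y = lambda/8, z = lambda/6
Substituting into constraint: lambda * (13/24) = 3
lambda = 72/13
x = 18/13, y = 9/13, z = 12/13
Minimum value = 108/13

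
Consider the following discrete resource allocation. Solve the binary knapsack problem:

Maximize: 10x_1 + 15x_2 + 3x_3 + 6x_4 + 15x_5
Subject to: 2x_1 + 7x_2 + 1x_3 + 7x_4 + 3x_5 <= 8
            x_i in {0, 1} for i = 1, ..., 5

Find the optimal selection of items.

Items: item 1 (v=10, w=2), item 2 (v=15, w=7), item 3 (v=3, w=1), item 4 (v=6, w=7), item 5 (v=15, w=3)
Capacity: 8
Checking all 32 subsets (w = total weight, v = total value):
  {}: w = 0, v = 0
  {1}: w = 2, v = 10
  {2}: w = 7, v = 15
  {3}: w = 1, v = 3
  {4}: w = 7, v = 6
  {5}: w = 3, v = 15
  {1, 2}: w = 9 > 8, infeasible
  {1, 3}: w = 3, v = 13
  {1, 4}: w = 9 > 8, infeasible
  {1, 5}: w = 5, v = 25
  {2, 3}: w = 8, v = 18
  {2, 4}: w = 14 > 8, infeasible
  {2, 5}: w = 10 > 8, infeasible
  {3, 4}: w = 8, v = 9
  {3, 5}: w = 4, v = 18
  {4, 5}: w = 10 > 8, infeasible
  {1, 2, 3}: w = 10 > 8, infeasible
  {1, 2, 4}: w = 16 > 8, infeasible
  {1, 2, 5}: w = 12 > 8, infeasible
  {1, 3, 4}: w = 10 > 8, infeasible
  {1, 3, 5}: w = 6, v = 28
  {1, 4, 5}: w = 12 > 8, infeasible
  {2, 3, 4}: w = 15 > 8, infeasible
  {2, 3, 5}: w = 11 > 8, infeasible
  {2, 4, 5}: w = 17 > 8, infeasible
  {3, 4, 5}: w = 11 > 8, infeasible
  {1, 2, 3, 4}: w = 17 > 8, infeasible
  {1, 2, 3, 5}: w = 13 > 8, infeasible
  {1, 2, 4, 5}: w = 19 > 8, infeasible
  {1, 3, 4, 5}: w = 13 > 8, infeasible
  {2, 3, 4, 5}: w = 18 > 8, infeasible
  {1, 2, 3, 4, 5}: w = 20 > 8, infeasible
Best feasible subset: items [1, 3, 5]
Total weight: 6 <= 8, total value: 28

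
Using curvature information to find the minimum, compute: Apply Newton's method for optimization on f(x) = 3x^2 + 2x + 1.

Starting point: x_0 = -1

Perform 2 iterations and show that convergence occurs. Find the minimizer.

f(x) = 3x^2 + 2x + 1, f'(x) = 6x + (2), f''(x) = 6
Step 1: f'(-1) = -4, x_1 = -1 - -4/6 = -1/3
Step 2: f'(-1/3) = 0, x_2 = -1/3 (converged)
Newton's method converges in 1 step for quadratics.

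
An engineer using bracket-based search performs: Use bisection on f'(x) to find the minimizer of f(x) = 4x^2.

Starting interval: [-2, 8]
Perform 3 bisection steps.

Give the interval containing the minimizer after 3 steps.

Finding critical point of f(x) = 4x^2 using bisection on f'(x) = 8x + 0.
f'(x) = 0 when x = 0.
Starting interval: [-2, 8]
Step 1: mid = 3, f'(mid) = 24, new interval = [-2, 3]
Step 2: mid = 1/2, f'(mid) = 4, new interval = [-2, 1/2]
Step 3: mid = -3/4, f'(mid) = -6, new interval = [-3/4, 1/2]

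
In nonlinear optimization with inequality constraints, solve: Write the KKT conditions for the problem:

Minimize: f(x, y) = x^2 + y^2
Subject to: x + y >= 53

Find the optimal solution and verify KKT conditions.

KKT conditions for min x^2 + y^2 s.t. x + y >= 53:
Stationarity: 2x = mu, 2y = mu
So x = y = mu/2.
Complementary slackness: mu*(x + y - 53) = 0
Primal feasibility: x + y >= 53; dual feasibility: mu >= 0
If mu = 0 then x = y = 0, but 0 + 0 < 53 is infeasible, so the constraint is active.
Constraint active: x + y = 2*(mu/2) = 53 => mu = 53
x = y = 53/2, f = 2809/2
Verify: stationarity 2*(53/2) = 53 = mu; primal 53/2 + 53/2 = 53 >= 53; dual mu = 53 >= 0; complementary slackness 53*(53 - 53) = 0. All KKT conditions hold.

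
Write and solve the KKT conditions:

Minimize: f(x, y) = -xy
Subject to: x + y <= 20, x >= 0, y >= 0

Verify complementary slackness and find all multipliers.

Problem: min -xy s.t. x + y <= 20 (multiplier lambda), x >= 0 (mu_x), y >= 0 (mu_y)
KKT stationarity: -y + lambda - mu_x = 0, -x + lambda - mu_y = 0, with lambda, mu_x, mu_y >= 0
Complementary slackness: lambda*(x + y - 20) = 0, mu_x*x = 0, mu_y*y = 0
If lambda = 0: y = -mu_x <= 0 and x = -mu_y <= 0 force x = y = 0 with f = 0; but x = y = 10 is feasible with f = -100 < 0, so this is not the minimum. Hence lambda > 0 and x + y = 20.
Try x > 0, y > 0 (so mu_x = mu_y = 0): y = lambda, x = lambda => x = y = lambda
x + y = 20 => 2*lambda = 20 => lambda = 10
x* = y* = 10 > 0, consistent with mu_x = mu_y = 0.
(Any feasible point with x = 0 or y = 0 has f = 0 > -100, so the minimum is not on those boundaries.)
min(-xy) = -100 (i.e. max xy = 100)
Multipliers: lambda = 10, mu_x = 0, mu_y = 0
Complementary slackness: lambda*(x + y - 20) = 10*(10 + 10 - 20) = 0, mu_x*x = 0*10 = 0, mu_y*y = 0*10 = 0. Satisfied.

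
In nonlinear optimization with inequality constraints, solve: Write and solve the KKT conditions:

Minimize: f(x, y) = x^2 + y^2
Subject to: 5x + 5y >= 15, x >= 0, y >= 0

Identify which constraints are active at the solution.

KKT conditions for min x^2 + y^2 s.t. 5x + 5y >= 15, x >= 0, y >= 0:
Stationarity: 2x = mu*5 + mu_x, 2y = mu*5 + mu_y, with mu, mu_x, mu_y >= 0
Complementary slackness: mu*(5x + 5y - 15) = 0, mu_x*x = 0, mu_y*y = 0
(0, 0) is infeasible (5*0 + 5*0 < 15), so if mu = 0 stationarity would force x = mu_x/2 >= 0, y = mu_y/2 >= 0 with mu_x*x = mu_y*y = 0, i.e. x = y = 0: contradiction. Hence mu > 0 and 5x + 5y = 15 is active.
Try x > 0, y > 0 (so mu_x = mu_y = 0): x = 5*mu/2, y = 5*mu/2
Substitute: 5*(5*mu/2) + 5*(5*mu/2) = 15
  mu*50/2 = 15 => mu = 3/5
x* = 3/2 > 0, y* = 3/2 > 0, consistent with mu_x = mu_y = 0.
f is convex and the constraints are linear, so this KKT point is the global minimum.
f* = 9/2
Active constraints: 5x + 5y >= 15 (holds with equality, mu = 3/5 > 0); x >= 0 and y >= 0 are inactive (mu_x = mu_y = 0).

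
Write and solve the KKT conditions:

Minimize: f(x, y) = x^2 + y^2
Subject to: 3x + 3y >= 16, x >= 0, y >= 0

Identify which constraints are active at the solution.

KKT conditions for min x^2 + y^2 s.t. 3x + 3y >= 16, x >= 0, y >= 0:
Stationarity: 2x = mu*3 + mu_x, 2y = mu*3 + mu_y, with mu, mu_x, mu_y >= 0
Complementary slackness: mu*(3x + 3y - 16) = 0, mu_x*x = 0, mu_y*y = 0
(0, 0) is infeasible (3*0 + 3*0 < 16), so if mu = 0 stationarity would force x = mu_x/2 >= 0, y = mu_y/2 >= 0 with mu_x*x = mu_y*y = 0, i.e. x = y = 0: contradiction. Hence mu > 0 and 3x + 3y = 16 is active.
Try x > 0, y > 0 (so mu_x = mu_y = 0): x = 3*mu/2, y = 3*mu/2
Substitute: 3*(3*mu/2) + 3*(3*mu/2) = 16
  mu*18/2 = 16 => mu = 16/9
x* = 8/3 > 0, y* = 8/3 > 0, consistent with mu_x = mu_y = 0.
f is convex and the constraints are linear, so this KKT point is the global minimum.
f* = 128/9
Active constraints: 3x + 3y >= 16 (holds with equality, mu = 16/9 > 0); x >= 0 and y >= 0 are inactive (mu_x = mu_y = 0).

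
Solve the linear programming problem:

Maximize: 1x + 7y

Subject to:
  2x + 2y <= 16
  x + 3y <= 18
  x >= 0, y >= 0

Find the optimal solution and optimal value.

Feasible vertices: (0, 0), (0, 6), (3, 5), (8, 0)
Objective 1x + 7y at each:
  (0, 0): 0
  (0, 6): 42
  (3, 5): 38
  (8, 0): 8
Maximum is 42 at (0, 6).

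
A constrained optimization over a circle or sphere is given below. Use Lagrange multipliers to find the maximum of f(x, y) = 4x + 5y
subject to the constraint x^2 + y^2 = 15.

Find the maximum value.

Set up Lagrange conditions: grad f = lambda * grad g
  4 = 2*lambda*x
  5 = 2*lambda*y
From these: x/y = 4/5, so x = 4t, y = 5t for some t.
Substitute into constraint: (4t)^2 + (5t)^2 = 15
  t^2 * 41 = 15
  t = sqrt(15/41)
Maximum = 4*x + 5*y = (4^2 + 5^2)*t = 41 * sqrt(15/41) = sqrt(615)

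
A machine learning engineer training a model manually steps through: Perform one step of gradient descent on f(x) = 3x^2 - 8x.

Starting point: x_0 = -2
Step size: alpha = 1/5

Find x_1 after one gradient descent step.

f(x) = 3x^2 - 8x
f'(x) = 6x - 8
f'(-2) = 6*-2 + (-8) = -20
x_1 = x_0 - alpha * f'(x_0) = -2 - 1/5 * -20 = 2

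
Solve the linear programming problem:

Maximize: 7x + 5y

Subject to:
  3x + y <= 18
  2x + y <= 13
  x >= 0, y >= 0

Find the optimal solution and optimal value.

Feasible vertices: (0, 0), (0, 13), (5, 3), (6, 0)
Objective 7x + 5y at each:
  (0, 0): 0
  (0, 13): 65
  (5, 3): 50
  (6, 0): 42
Maximum is 65 at (0, 13).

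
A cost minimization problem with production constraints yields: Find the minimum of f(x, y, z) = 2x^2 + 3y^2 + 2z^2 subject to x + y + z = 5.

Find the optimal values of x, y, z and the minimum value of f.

Using Lagrange multipliers on f = 2x^2 + 3y^2 + 2z^2 with constraint x + y + z = 5:
Conditions: 2*2*x = lambda, 2*3*y = lambda, 2*2*z = lambda
So x = lambda/4, y = lambda/6, z = lambda/4
Substituting into constraint: lambda * (2/3) = 5
lambda = 15/2
x = 15/8, y = 5/4, z = 15/8
Minimum value = 75/4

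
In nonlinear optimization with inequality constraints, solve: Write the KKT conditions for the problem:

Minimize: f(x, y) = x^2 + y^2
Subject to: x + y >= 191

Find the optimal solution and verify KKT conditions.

KKT conditions for min x^2 + y^2 s.t. x + y >= 191:
Stationarity: 2x = mu, 2y = mu
So x = y = mu/2.
Complementary slackness: mu*(x + y - 191) = 0
Primal feasibility: x + y >= 191; dual feasibility: mu >= 0
If mu = 0 then x = y = 0, but 0 + 0 < 191 is infeasible, so the constraint is active.
Constraint active: x + y = 2*(mu/2) = 191 => mu = 191
x = y = 191/2, f = 36481/2
Verify: stationarity 2*(191/2) = 191 = mu; primal 191/2 + 191/2 = 191 >= 191; dual mu = 191 >= 0; complementary slackness 191*(191 - 191) = 0. All KKT conditions hold.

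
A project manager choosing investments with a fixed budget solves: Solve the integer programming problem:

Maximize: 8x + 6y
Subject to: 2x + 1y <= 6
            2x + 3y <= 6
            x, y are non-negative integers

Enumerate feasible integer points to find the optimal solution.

Constraint 1: 2x + 1y <= 6
Constraint 2: 2x + 3y <= 6
Feasible x range (need y >= 0): 0 <= x <= min(6/2, 6/2) => x in {0, ..., 3}.
Enumerate feasible integer points row by row (the coefficient of y is 6 > 0, so for each x the largest feasible y gives the best value):
  x = 0: y <= min((6 - 2*0)/1, (6 - 2*0)/3) => y in {0, ..., 2}; best 8*0 + 6*2 = 12
  x = 1: y <= min((6 - 2*1)/1, (6 - 2*1)/3) => y in {0, ..., 1}; best 8*1 + 6*1 = 14
  x = 2: y <= min((6 - 2*2)/1, (6 - 2*2)/3) => y in {0}; best 8*2 + 6*0 = 16
  x = 3: y <= min((6 - 2*3)/1, (6 - 2*3)/3) => y in {0}; best 8*3 + 6*0 = 24
The maximum 8x + 6y = 24 is achieved at x = 3, y = 0.
Check: 2*3 + 1*0 = 6 <= 6 and 2*3 + 3*0 = 6 <= 6.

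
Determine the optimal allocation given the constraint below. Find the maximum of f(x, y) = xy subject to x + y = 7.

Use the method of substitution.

Substitute y = 7 - x into f(x,y) = xy:
g(x) = x(7 - x) = 7x - x^2
g'(x) = 7 - 2x = 0  =>  x = 7/2
y = 7 - 7/2 = 7/2
Maximum value = (7/2) * (7/2) = 49/4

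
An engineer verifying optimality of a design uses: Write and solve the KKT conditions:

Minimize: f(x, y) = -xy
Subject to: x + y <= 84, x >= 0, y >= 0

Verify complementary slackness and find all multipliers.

Problem: min -xy s.t. x + y <= 84 (multiplier lambda), x >= 0 (mu_x), y >= 0 (mu_y)
KKT stationarity: -y + lambda - mu_x = 0, -x + lambda - mu_y = 0, with lambda, mu_x, mu_y >= 0
Complementary slackness: lambda*(x + y - 84) = 0, mu_x*x = 0, mu_y*y = 0
If lambda = 0: y = -mu_x <= 0 and x = -mu_y <= 0 force x = y = 0 with f = 0; but x = y = 42 is feasible with f = -1764 < 0, so this is not the minimum. Hence lambda > 0 and x + y = 84.
Try x > 0, y > 0 (so mu_x = mu_y = 0): y = lambda, x = lambda => x = y = lambda
x + y = 84 => 2*lambda = 84 => lambda = 42
x* = y* = 42 > 0, consistent with mu_x = mu_y = 0.
(Any feasible point with x = 0 or y = 0 has f = 0 > -1764, so the minimum is not on those boundaries.)
min(-xy) = -1764 (i.e. max xy = 1764)
Multipliers: lambda = 42, mu_x = 0, mu_y = 0
Complementary slackness: lambda*(x + y - 84) = 42*(42 + 42 - 84) = 0, mu_x*x = 0*42 = 0, mu_y*y = 0*42 = 0. Satisfied.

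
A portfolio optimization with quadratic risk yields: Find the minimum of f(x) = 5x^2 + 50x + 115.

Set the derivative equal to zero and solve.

f(x) = 5x^2 + 50x + 115
f'(x) = 10x + (50) = 0
x = -50/10 = -5
f(-5) = -10
Since f''(x) = 10 > 0, this is a minimum.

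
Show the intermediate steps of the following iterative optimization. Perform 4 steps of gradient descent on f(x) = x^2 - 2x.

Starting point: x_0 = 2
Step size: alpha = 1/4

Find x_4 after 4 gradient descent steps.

f(x) = x^2 - 2x, f'(x) = 2x + (-2)
Step 1: f'(2) = 2, x_1 = 2 - 1/4 * 2 = 3/2
Step 2: f'(3/2) = 1, x_2 = 3/2 - 1/4 * 1 = 5/4
Step 3: f'(5/4) = 1/2, x_3 = 5/4 - 1/4 * 1/2 = 9/8
Step 4: f'(9/8) = 1/4, x_4 = 9/8 - 1/4 * 1/4 = 17/16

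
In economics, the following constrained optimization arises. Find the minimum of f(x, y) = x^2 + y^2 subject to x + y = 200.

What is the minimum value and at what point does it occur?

Substitute y = 200 - x into f(x,y) = x^2 + y^2:
g(x) = x^2 + (200 - x)^2 = 2x^2 - 400x + 40000
g'(x) = 4x - 400 = 0  =>  x = 100
y = 200 - 100 = 100
Minimum value = 100^2 + 100^2 = 20000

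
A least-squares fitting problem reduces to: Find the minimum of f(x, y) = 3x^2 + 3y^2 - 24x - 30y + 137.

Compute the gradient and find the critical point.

f(x,y) = 3x^2 + 3y^2 - 24x - 30y + 137
df/dx = 6x + (-24) = 0  =>  x = 4
df/dy = 6y + (-30) = 0  =>  y = 5
f(4, 5) = 3*(4)^2 + 3*(5)^2 + -24*(4) + -30*(5) + 137 = 14
Hessian is diagonal with entries 6, 6 > 0, so this is a minimum.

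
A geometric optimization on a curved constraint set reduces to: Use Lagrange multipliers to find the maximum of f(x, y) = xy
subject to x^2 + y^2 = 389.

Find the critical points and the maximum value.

Lagrange conditions: y = 2*lambda*x and x = 2*lambda*y
If x = 0 then y = 0, violating the constraint, so x, y != 0.
Dividing: y/x = x/y => x^2 = y^2 => y = x or y = -x
Constraint: 2x^2 = 389 => x^2 = 389/2 => x = +/-sqrt(389/2)
Critical points: (sqrt(389/2), sqrt(389/2)), (-sqrt(389/2), -sqrt(389/2)), (sqrt(389/2), -sqrt(389/2)), (-sqrt(389/2), sqrt(389/2))
  y = x:  xy = x^2 = 389/2  at (sqrt(389/2), sqrt(389/2)) and (-sqrt(389/2), -sqrt(389/2))
  y = -x: xy = -x^2 = -389/2 at (sqrt(389/2), -sqrt(389/2)) and (-sqrt(389/2), sqrt(389/2))
Maximum xy = 389/2 at (sqrt(389/2), sqrt(389/2)) and (-sqrt(389/2), -sqrt(389/2))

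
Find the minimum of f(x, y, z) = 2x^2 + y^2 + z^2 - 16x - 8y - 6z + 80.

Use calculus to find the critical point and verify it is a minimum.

f(x,y,z) = 2x^2 + y^2 + z^2 - 16x - 8y - 6z + 80
df/dx = 4x + (-16) = 0 => x = 4
df/dy = 2y + (-8) = 0 => y = 4
df/dz = 2z + (-6) = 0 => z = 3
f(4,4,3) = 2*(4)^2 + 1*(4)^2 + 1*(3)^2 + -16*(4) + -8*(4) + -6*(3) + 80 = 23
Hessian is diagonal with entries 4, 2, 2 > 0, confirmed minimum.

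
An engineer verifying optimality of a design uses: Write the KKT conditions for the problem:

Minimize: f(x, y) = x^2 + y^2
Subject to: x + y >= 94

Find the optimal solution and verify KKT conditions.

KKT conditions for min x^2 + y^2 s.t. x + y >= 94:
Stationarity: 2x = mu, 2y = mu
So x = y = mu/2.
Complementary slackness: mu*(x + y - 94) = 0
Primal feasibility: x + y >= 94; dual feasibility: mu >= 0
If mu = 0 then x = y = 0, but 0 + 0 < 94 is infeasible, so the constraint is active.
Constraint active: x + y = 2*(mu/2) = 94 => mu = 94
x = y = 47, f = 4418
Verify: stationarity 2*47 = 94 = mu; primal 47 + 47 = 94 >= 94; dual mu = 94 >= 0; complementary slackness 94*(94 - 94) = 0. All KKT conditions hold.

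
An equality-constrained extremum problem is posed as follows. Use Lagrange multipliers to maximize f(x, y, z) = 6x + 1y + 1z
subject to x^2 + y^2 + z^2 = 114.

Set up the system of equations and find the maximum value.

Lagrange conditions: 6 = 2*lambda*x, 1 = 2*lambda*y, 1 = 2*lambda*z
So x:6 = y:1 = z:1, i.e. x = 6t, y = 1t, z = 1t
Constraint: t^2*(6^2 + 1^2 + 1^2) = 114
  t^2 * 38 = 114  =>  t = sqrt(3)
Maximum = 6*6t + 1*1t + 1*1t = 38*sqrt(3) = sqrt(4332)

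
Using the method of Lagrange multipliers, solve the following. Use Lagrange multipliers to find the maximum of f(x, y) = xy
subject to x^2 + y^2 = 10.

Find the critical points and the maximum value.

Lagrange conditions: y = 2*lambda*x and x = 2*lambda*y
If x = 0 then y = 0, violating the constraint, so x, y != 0.
Dividing: y/x = x/y => x^2 = y^2 => y = x or y = -x
Constraint: 2x^2 = 10 => x^2 = 5 => x = +/-sqrt(5)
Critical points: (sqrt(5), sqrt(5)), (-sqrt(5), -sqrt(5)), (sqrt(5), -sqrt(5)), (-sqrt(5), sqrt(5))
  y = x:  xy = x^2 = 5  at (sqrt(5), sqrt(5)) and (-sqrt(5), -sqrt(5))
  y = -x: xy = -x^2 = -5 at (sqrt(5), -sqrt(5)) and (-sqrt(5), sqrt(5))
Maximum xy = 5 at (sqrt(5), sqrt(5)) and (-sqrt(5), -sqrt(5))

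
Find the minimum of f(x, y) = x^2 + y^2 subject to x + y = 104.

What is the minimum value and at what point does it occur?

Substitute y = 104 - x into f(x,y) = x^2 + y^2:
g(x) = x^2 + (104 - x)^2 = 2x^2 - 208x + 10816
g'(x) = 4x - 208 = 0  =>  x = 52
y = 104 - 52 = 52
Minimum value = 52^2 + 52^2 = 5408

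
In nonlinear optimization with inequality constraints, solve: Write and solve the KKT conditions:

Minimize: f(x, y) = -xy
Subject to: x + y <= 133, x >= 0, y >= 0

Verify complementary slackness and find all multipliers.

Problem: min -xy s.t. x + y <= 133 (multiplier lambda), x >= 0 (mu_x), y >= 0 (mu_y)
KKT stationarity: -y + lambda - mu_x = 0, -x + lambda - mu_y = 0, with lambda, mu_x, mu_y >= 0
Complementary slackness: lambda*(x + y - 133) = 0, mu_x*x = 0, mu_y*y = 0
If lambda = 0: y = -mu_x <= 0 and x = -mu_y <= 0 force x = y = 0 with f = 0; but x = y = 133/2 is feasible with f = -17689/4 < 0, so this is not the minimum. Hence lambda > 0 and x + y = 133.
Try x > 0, y > 0 (so mu_x = mu_y = 0): y = lambda, x = lambda => x = y = lambda
x + y = 133 => 2*lambda = 133 => lambda = 133/2
x* = y* = 133/2 > 0, consistent with mu_x = mu_y = 0.
(Any feasible point with x = 0 or y = 0 has f = 0 > -17689/4, so the minimum is not on those boundaries.)
min(-xy) = -17689/4 (i.e. max xy = 17689/4)
Multipliers: lambda = 133/2, mu_x = 0, mu_y = 0
Complementary slackness: lambda*(x + y - 133) = 133/2*(133/2 + 133/2 - 133) = 0, mu_x*x = 0*133/2 = 0, mu_y*y = 0*133/2 = 0. Satisfied.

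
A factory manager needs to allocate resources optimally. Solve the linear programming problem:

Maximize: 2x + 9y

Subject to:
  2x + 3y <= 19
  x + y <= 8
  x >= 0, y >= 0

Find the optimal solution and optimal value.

Feasible vertices: (0, 0), (0, 19/3), (5, 3), (8, 0)
Objective 2x + 9y at each:
  (0, 0): 0
  (0, 19/3): 57
  (5, 3): 37
  (8, 0): 16
Maximum is 57 at (0, 19/3).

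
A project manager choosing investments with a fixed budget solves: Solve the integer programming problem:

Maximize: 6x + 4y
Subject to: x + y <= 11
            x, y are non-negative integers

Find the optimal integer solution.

Objective: 6x + 4y, constraint: x + y <= 11
Coefficient of x is 6 >= coefficient of y is 4, so allocate the entire budget to x.
Optimal: x = 11, y = 0, value = 66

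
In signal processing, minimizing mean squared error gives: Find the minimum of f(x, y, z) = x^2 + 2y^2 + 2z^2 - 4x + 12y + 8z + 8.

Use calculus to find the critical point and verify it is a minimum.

f(x,y,z) = x^2 + 2y^2 + 2z^2 - 4x + 12y + 8z + 8
df/dx = 2x + (-4) = 0 => x = 2
df/dy = 4y + (12) = 0 => y = -3
df/dz = 4z + (8) = 0 => z = -2
f(2,-3,-2) = 1*(2)^2 + 2*(-3)^2 + 2*(-2)^2 + -4*(2) + 12*(-3) + 8*(-2) + 8 = -22
Hessian is diagonal with entries 2, 4, 4 > 0, confirmed minimum.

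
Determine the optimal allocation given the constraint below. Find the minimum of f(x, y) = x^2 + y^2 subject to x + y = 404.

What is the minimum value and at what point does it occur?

Substitute y = 404 - x into f(x,y) = x^2 + y^2:
g(x) = x^2 + (404 - x)^2 = 2x^2 - 808x + 163216
g'(x) = 4x - 808 = 0  =>  x = 202
y = 404 - 202 = 202
Minimum value = 202^2 + 202^2 = 81608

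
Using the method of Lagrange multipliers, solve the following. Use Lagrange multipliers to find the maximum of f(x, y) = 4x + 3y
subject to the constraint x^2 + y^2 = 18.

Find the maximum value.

Set up Lagrange conditions: grad f = lambda * grad g
  4 = 2*lambda*x
  3 = 2*lambda*y
From these: x/y = 4/3, so x = 4t, y = 3t for some t.
Substitute into constraint: (4t)^2 + (3t)^2 = 18
  t^2 * 25 = 18
  t = sqrt(18/25)
Maximum = 4*x + 3*y = (4^2 + 3^2)*t = 25 * sqrt(18/25) = sqrt(450)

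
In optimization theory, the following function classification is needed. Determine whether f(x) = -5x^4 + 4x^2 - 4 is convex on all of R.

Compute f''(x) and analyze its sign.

f(x) = -5x^4 + 4x^2 - 4
f'(x) = -20x^3 + 8x
f''(x) = -60x^2 + 8
f''(x) = -60x^2 + 8 -> -inf as |x| -> inf
Therefore, f is not globally convex on R.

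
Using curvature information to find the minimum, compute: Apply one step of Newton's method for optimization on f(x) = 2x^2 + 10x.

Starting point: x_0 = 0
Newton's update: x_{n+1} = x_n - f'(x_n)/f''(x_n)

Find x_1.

f(x) = 2x^2 + 10x
f'(x) = 4x + (10), f''(x) = 4
Newton step: x_1 = x_0 - f'(x_0)/f''(x_0)
f'(0) = 10
x_1 = 0 - 10/4 = -5/2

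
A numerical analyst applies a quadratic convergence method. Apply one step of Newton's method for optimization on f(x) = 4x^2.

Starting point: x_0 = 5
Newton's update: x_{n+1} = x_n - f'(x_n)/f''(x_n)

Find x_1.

f(x) = 4x^2
f'(x) = 8x + (0), f''(x) = 8
Newton step: x_1 = x_0 - f'(x_0)/f''(x_0)
f'(5) = 40
x_1 = 5 - 40/8 = 0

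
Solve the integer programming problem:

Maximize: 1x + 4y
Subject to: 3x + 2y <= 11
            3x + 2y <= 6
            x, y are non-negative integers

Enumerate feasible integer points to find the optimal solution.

Constraint 1: 3x + 2y <= 11
Constraint 2: 3x + 2y <= 6
Feasible x range (need y >= 0): 0 <= x <= min(11/3, 6/3) => x in {0, ..., 2}.
Enumerate feasible integer points row by row (the coefficient of y is 4 > 0, so for each x the largest feasible y gives the best value):
  x = 0: y <= min((11 - 3*0)/2, (6 - 3*0)/2) => y in {0, ..., 3}; best 1*0 + 4*3 = 12
  x = 1: y <= min((11 - 3*1)/2, (6 - 3*1)/2) => y in {0, ..., 1}; best 1*1 + 4*1 = 5
  x = 2: y <= min((11 - 3*2)/2, (6 - 3*2)/2) => y in {0}; best 1*2 + 4*0 = 2
The maximum 1x + 4y = 12 is achieved at x = 0, y = 3.
Check: 3*0 + 2*3 = 6 <= 11 and 3*0 + 2*3 = 6 <= 6.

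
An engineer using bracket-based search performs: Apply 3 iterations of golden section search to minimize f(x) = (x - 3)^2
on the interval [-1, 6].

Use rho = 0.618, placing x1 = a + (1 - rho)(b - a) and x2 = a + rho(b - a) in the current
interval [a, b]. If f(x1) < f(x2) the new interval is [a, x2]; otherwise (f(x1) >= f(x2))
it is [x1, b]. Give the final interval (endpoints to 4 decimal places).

Golden section search for min of f(x) = (x - 3)^2 on [-1, 6].
Each step: x1 = a + (1 - rho)(b - a), x2 = a + rho(b - a); if f(x1) < f(x2) keep [a, x2], otherwise keep [x1, b].
Step 1: [-1.0000, 6.0000], x1=1.6740 (f=1.7583), x2=3.3260 (f=0.1063); f(x1) > f(x2) => keep [1.6740, 6.0000]
Step 2: [1.6740, 6.0000], x1=3.3265 (f=0.1066), x2=4.3475 (f=1.8157); f(x1) < f(x2) => keep [1.6740, 4.3475]
Step 3: [1.6740, 4.3475], x1=2.6953 (f=0.0929), x2=3.3262 (f=0.1064); f(x1) < f(x2) => keep [1.6740, 3.3262]
Final interval: [1.6740, 3.3262]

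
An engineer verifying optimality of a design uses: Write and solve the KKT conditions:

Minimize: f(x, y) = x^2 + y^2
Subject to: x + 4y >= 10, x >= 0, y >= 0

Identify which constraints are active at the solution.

KKT conditions for min x^2 + y^2 s.t. 1x + 4y >= 10, x >= 0, y >= 0:
Stationarity: 2x = mu*1 + mu_x, 2y = mu*4 + mu_y, with mu, mu_x, mu_y >= 0
Complementary slackness: mu*(x + 4y - 10) = 0, mu_x*x = 0, mu_y*y = 0
(0, 0) is infeasible (1*0 + 4*0 < 10), so if mu = 0 stationarity would force x = mu_x/2 >= 0, y = mu_y/2 >= 0 with mu_x*x = mu_y*y = 0, i.e. x = y = 0: contradiction. Hence mu > 0 and x + 4y = 10 is active.
Try x > 0, y > 0 (so mu_x = mu_y = 0): x = 1*mu/2, y = 4*mu/2
Substitute: 1*(1*mu/2) + 4*(4*mu/2) = 10
  mu*17/2 = 10 => mu = 20/17
x* = 10/17 > 0, y* = 40/17 > 0, consistent with mu_x = mu_y = 0.
f is convex and the constraints are linear, so this KKT point is the global minimum.
f* = 100/17
Active constraints: x + 4y >= 10 (holds with equality, mu = 20/17 > 0); x >= 0 and y >= 0 are inactive (mu_x = mu_y = 0).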